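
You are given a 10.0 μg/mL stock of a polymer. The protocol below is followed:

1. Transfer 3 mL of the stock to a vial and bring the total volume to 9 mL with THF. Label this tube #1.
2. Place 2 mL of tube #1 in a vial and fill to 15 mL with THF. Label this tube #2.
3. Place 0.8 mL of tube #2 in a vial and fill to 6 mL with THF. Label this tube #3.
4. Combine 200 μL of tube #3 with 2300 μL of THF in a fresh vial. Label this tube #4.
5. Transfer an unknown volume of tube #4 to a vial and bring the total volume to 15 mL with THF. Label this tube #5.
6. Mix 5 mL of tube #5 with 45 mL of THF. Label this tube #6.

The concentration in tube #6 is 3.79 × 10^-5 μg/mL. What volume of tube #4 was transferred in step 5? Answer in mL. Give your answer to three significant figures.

1.20 mL

Step 1: 3 mL brought to 9 mL → factor 9/3 = 3
Step 2: 2 mL brought to 15 mL → factor 15/2 = 7.5
Step 3: 0.8 mL brought to 6 mL → factor 6/0.8 = 7.5
Step 4: 200 μL + 2300 μL = 2500 μL total → factor 2500/200 = 12.5
Step 5: v brought to 15 mL → factor = 15 mL/v
Step 6: 5 mL + 45 mL = 50 mL total → factor 50/5 = 10
Product of known-step factors = 21094
Overall factor = 10.0 μg/mL / (3.79 × 10^-5 μg/mL) = 2.6385 × 10^5
Step-5 factor = 2.6385 × 10^5 / 21094 = 12.509
v = 15 mL / 12.509 = 1.20 mL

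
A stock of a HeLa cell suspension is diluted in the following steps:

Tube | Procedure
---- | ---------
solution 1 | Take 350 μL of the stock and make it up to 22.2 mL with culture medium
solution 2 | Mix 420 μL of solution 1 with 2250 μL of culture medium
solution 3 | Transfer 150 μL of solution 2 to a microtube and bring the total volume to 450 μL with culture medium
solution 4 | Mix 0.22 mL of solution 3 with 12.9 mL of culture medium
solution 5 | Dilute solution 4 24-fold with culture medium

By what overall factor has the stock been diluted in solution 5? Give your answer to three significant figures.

1.73 × 10^6

Step 1: 350 μL brought to 22.2 mL → factor 22200/350 = 63.429
Step 2: 420 μL + 2250 μL = 2670 μL total → factor 2670/420 = 6.3571
Step 3: 150 μL brought to 450 μL → factor 450/150 = 3
Step 4: 0.22 mL + 12.9 mL = 13.12 mL total → factor 13.12/0.22 = 59.636
Step 5: 24-fold → factor 24
Overall dilution factor = 63.429 × 6.3571 × 3 × 59.636 × 24 = 1.7314 × 10^6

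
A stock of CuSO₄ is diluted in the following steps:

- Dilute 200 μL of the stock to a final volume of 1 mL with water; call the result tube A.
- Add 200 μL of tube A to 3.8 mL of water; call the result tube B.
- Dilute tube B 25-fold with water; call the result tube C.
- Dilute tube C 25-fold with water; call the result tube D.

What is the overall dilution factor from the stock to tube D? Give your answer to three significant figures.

Step 1: 200 μL brought to 1 mL → factor 1000/200 = 5
Step 2: 200 μL + 3.8 mL = 4000 μL total → factor 4000/200 = 20
Step 3: 25-fold → factor 25
Step 4: 25-fold → factor 25
Overall dilution factor = 5 × 20 × 25 × 25 = 62500

6.25 × 10^4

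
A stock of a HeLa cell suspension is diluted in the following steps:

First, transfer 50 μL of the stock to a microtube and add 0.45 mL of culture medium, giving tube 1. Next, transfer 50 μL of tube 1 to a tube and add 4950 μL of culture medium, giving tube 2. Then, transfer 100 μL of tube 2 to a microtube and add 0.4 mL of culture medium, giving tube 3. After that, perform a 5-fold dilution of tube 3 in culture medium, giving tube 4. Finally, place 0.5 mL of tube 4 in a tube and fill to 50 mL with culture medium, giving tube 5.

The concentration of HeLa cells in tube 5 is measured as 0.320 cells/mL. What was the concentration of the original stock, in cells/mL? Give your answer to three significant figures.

Step 1: 50 μL + 0.45 mL = 500 μL total → factor 500/50 = 10
Step 2: 50 μL + 4950 μL = 5000 μL total → factor 5000/50 = 100
Step 3: 100 μL + 0.4 mL = 500 μL total → factor 500/100 = 5
Step 4: 5-fold → factor 5
Step 5: 0.5 mL brought to 50 mL → factor 50/0.5 = 100
Overall dilution factor = 10 × 100 × 5 × 5 × 100 = 2.5 × 10^6
Stock = 0.320 cells/mL × 2.5 × 10^6 = 8.00 × 10^5 cells/mL

8.00 × 10^5 cells/mL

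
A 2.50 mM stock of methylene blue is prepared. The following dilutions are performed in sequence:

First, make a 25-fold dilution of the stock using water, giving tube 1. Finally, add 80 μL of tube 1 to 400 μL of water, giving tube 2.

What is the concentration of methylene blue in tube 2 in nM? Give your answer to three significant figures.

Step 1: 25-fold → factor 25
Step 2: 80 μL + 400 μL = 480 μL total → factor 480/80 = 6
Overall dilution factor = 25 × 6 = 150
Final = 2.50 mM / 150 = 0.01667 mM = 1.67 × 10^4 nM

1.67 × 10^4 nM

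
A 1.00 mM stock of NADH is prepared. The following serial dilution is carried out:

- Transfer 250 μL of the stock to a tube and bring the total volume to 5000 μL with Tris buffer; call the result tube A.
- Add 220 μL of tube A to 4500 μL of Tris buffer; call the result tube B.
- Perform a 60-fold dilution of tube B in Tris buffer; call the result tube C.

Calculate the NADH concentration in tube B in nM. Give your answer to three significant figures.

Step 1: 250 μL brought to 5000 μL → factor 5000/250 = 20
Step 2: 220 μL + 4500 μL = 4720 μL total → factor 4720/220 = 21.455
Dilution factor through tube B = 20 × 21.455 = 429.09
[tube B] = 1.00 mM / 429.09 = 0.002331 mM = 2.33 × 10^3 nM

2.33 × 10^3 nM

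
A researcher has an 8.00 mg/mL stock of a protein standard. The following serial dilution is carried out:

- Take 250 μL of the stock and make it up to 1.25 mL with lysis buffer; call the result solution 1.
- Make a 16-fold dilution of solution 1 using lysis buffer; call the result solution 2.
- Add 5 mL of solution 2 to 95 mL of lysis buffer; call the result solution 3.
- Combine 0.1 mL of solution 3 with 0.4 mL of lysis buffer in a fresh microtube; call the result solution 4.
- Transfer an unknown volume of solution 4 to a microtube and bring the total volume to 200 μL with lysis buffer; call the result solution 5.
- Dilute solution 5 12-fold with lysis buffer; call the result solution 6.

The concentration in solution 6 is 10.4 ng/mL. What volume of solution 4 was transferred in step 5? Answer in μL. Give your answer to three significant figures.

25.0 μL

Step 1: 250 μL brought to 1.25 mL → factor 1250/250 = 5
Step 2: 16-fold → factor 16
Step 3: 5 mL + 95 mL = 100 mL total → factor 100/5 = 20
Step 4: 0.1 mL + 0.4 mL = 0.5 mL total → factor 0.5/0.1 = 5
Step 5: v brought to 200 μL → factor = 200 μL/v
Step 6: 12-fold → factor 12
Product of known-step factors = 96000
Overall factor = 8.00 mg/mL / (10.4 ng/mL) = 7.6923 × 10^5
Step-5 factor = 7.6923 × 10^5 / 96000 = 8.0128
v = 200 μL / 8.0128 = 25.0 μL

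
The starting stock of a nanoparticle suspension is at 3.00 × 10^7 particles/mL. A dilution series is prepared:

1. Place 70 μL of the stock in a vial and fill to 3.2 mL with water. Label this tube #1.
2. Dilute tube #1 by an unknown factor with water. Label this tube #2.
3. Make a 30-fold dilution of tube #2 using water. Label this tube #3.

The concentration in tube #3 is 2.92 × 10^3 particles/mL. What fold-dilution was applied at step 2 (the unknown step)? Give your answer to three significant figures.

Step 1: 70 μL brought to 3.2 mL → factor 3200/70 = 45.714
Step 2: unknown factor x
Step 3: 30-fold → factor 30
Product of known-step factors = 1371.4
Overall factor = 3.00 × 10^7 particles/mL / (2.92 × 10^3 particles/mL) = 10274
x = 10274 / 1371.4 = 7.49

7.49-fold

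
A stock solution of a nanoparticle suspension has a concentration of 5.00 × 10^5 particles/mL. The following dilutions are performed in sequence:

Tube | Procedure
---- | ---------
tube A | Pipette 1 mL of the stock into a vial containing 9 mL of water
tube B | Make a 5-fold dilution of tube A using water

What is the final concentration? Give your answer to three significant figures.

Step 1: 1 mL + 9 mL = 10 mL total → factor 10/1 = 10
Step 2: 5-fold → factor 5
Overall dilution factor = 10 × 5 = 50
Final = 5.00 × 10^5 particles/mL / 50 = 1.00 × 10^4 particles/mL

1.00 × 10^4 particles/mL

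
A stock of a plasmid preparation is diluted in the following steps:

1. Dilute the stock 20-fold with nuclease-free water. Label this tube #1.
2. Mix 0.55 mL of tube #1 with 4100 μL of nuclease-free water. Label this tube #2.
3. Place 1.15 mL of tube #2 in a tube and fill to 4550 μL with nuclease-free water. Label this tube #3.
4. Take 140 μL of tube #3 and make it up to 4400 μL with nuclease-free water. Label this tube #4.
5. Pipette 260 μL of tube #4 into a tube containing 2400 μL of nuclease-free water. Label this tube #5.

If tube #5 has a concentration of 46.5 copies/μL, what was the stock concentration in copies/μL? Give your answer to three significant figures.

Step 1: 20-fold → factor 20
Step 2: 0.55 mL + 4100 μL = 4.65 mL total → factor 4.65/0.55 = 8.4545
Step 3: 1.15 mL brought to 4550 μL → factor 4.55/1.15 = 3.9565
Step 4: 140 μL brought to 4400 μL → factor 4400/140 = 31.429
Step 5: 260 μL + 2400 μL = 2660 μL total → factor 2660/260 = 10.231
Overall dilution factor = 20 × 8.4545 × 3.9565 × 31.429 × 10.231 = 2.1511 × 10^5
Stock = 46.5 copies/μL × 2.1511 × 10^5 = 1.00 × 10^7 copies/μL

1.00 × 10^7 copies/μL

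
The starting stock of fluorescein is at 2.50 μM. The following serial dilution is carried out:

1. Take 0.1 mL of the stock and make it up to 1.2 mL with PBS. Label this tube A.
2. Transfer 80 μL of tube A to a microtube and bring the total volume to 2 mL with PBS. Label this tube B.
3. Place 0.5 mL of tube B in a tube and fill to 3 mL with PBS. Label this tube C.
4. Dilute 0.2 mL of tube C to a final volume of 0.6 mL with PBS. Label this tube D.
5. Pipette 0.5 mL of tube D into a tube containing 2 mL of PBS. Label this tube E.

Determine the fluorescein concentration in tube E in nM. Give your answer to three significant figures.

0.0926 nM

Step 1: 0.1 mL brought to 1.2 mL → factor 1.2/0.1 = 12
Step 2: 80 μL brought to 2 mL → factor 2000/80 = 25
Step 3: 0.5 mL brought to 3 mL → factor 3/0.5 = 6
Step 4: 0.2 mL brought to 0.6 mL → factor 0.6/0.2 = 3
Step 5: 0.5 mL + 2 mL = 2.5 mL total → factor 2.5/0.5 = 5
Overall dilution factor = 12 × 25 × 6 × 3 × 5 = 27000
Final = 2.50 μM / 27000 = 9.259 × 10^-5 μM = 0.0926 nM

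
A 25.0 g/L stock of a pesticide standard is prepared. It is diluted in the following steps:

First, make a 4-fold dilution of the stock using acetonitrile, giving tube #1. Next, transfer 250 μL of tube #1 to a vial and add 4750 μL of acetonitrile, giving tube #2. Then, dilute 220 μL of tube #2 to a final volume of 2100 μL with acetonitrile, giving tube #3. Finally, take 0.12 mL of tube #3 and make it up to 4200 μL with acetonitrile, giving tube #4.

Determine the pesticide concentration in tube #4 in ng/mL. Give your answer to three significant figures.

935 ng/mL

Step 1: 4-fold → factor 4
Step 2: 250 μL + 4750 μL = 5000 μL total → factor 5000/250 = 20
Step 3: 220 μL brought to 2100 μL → factor 2100/220 = 9.5455
Step 4: 0.12 mL brought to 4200 μL → factor 4.2/0.12 = 35
Overall dilution factor = 4 × 20 × 9.5455 × 35 = 26727
Final = 25.0 g/L / 26727 = 0.0009354 g/L = 935 ng/mL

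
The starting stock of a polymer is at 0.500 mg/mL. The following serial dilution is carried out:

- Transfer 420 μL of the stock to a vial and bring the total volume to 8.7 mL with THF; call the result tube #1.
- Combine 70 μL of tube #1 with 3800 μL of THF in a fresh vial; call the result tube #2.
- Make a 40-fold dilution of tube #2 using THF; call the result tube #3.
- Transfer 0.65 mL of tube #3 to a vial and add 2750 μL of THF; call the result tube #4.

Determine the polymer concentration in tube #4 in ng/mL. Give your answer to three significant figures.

2.09 ng/mL

Step 1: 420 μL brought to 8.7 mL → factor 8700/420 = 20.714
Step 2: 70 μL + 3800 μL = 3870 μL total → factor 3870/70 = 55.286
Step 3: 40-fold → factor 40
Step 4: 0.65 mL + 2750 μL = 3.4 mL total → factor 3.4/0.65 = 5.2308
Overall dilution factor = 20.714 × 55.286 × 40 × 5.2308 = 2.3961 × 10^5
Final = 0.500 mg/mL / 2.3961 × 10^5 = 2.087 × 10^-6 mg/mL = 2.09 ng/mL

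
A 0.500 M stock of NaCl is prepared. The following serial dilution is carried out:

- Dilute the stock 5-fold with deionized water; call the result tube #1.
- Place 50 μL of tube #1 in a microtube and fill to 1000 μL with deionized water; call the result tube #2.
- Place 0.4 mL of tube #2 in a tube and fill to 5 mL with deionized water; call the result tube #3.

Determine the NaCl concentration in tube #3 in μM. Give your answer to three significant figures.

400 μM

Step 1: 5-fold → factor 5
Step 2: 50 μL brought to 1000 μL → factor 1000/50 = 20
Step 3: 0.4 mL brought to 5 mL → factor 5/0.4 = 12.5
Overall dilution factor = 5 × 20 × 12.5 = 1250
Final = 0.500 M / 1250 = 0.0004000 M = 400 μM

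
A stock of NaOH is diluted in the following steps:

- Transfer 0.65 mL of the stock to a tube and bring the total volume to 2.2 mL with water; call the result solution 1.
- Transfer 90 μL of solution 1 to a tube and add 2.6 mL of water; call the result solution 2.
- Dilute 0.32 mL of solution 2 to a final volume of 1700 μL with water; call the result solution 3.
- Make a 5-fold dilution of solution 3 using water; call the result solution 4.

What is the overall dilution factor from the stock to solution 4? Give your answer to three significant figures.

Step 1: 0.65 mL brought to 2.2 mL → factor 2.2/0.65 = 3.3846
Step 2: 90 μL + 2.6 mL = 2690 μL total → factor 2690/90 = 29.889
Step 3: 0.32 mL brought to 1700 μL → factor 1.7/0.32 = 5.3125
Step 4: 5-fold → factor 5
Overall dilution factor = 3.3846 × 29.889 × 5.3125 × 5 = 2687.1

2.69 × 10^3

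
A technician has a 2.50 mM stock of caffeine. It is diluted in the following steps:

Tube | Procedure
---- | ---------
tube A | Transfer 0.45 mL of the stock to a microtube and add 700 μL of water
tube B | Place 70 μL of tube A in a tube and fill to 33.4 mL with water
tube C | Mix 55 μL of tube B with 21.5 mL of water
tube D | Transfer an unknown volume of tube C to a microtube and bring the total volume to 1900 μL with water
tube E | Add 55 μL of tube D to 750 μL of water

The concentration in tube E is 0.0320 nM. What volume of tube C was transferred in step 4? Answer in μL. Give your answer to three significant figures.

170 μL

Step 1: 0.45 mL + 700 μL = 1.15 mL total → factor 1.15/0.45 = 2.5556
Step 2: 70 μL brought to 33.4 mL → factor 33400/70 = 477.14
Step 3: 55 μL + 21.5 mL = 21555 μL total → factor 21555/55 = 391.91
Step 4: v brought to 1900 μL → factor = 1900 μL/v
Step 5: 55 μL + 750 μL = 805 μL total → factor 805/55 = 14.636
Product of known-step factors = 6.9944 × 10^6
Overall factor = 2.50 mM / (0.0320 nM) = 7.8125 × 10^7
Step-4 factor = 7.8125 × 10^7 / 6.9944 × 10^6 = 11.17
v = 1900 μL / 11.17 = 170 μL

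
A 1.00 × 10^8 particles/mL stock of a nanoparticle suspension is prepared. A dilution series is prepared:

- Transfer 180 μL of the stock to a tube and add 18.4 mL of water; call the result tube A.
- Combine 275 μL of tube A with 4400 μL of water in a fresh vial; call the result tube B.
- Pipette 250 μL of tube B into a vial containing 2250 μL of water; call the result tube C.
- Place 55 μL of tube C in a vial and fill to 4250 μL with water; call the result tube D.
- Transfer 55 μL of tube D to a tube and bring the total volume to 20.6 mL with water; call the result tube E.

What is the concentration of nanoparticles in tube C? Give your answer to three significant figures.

5.70 × 10^3 particles/mL

Step 1: 180 μL + 18.4 mL = 18580 μL total → factor 18580/180 = 103.22
Step 2: 275 μL + 4400 μL = 4675 μL total → factor 4675/275 = 17
Step 3: 250 μL + 2250 μL = 2500 μL total → factor 2500/250 = 10
Dilution factor through tube C = 103.22 × 17 × 10 = 17548
[tube C] = 1.00 × 10^8 particles/mL / 17548 = 5.70 × 10^3 particles/mL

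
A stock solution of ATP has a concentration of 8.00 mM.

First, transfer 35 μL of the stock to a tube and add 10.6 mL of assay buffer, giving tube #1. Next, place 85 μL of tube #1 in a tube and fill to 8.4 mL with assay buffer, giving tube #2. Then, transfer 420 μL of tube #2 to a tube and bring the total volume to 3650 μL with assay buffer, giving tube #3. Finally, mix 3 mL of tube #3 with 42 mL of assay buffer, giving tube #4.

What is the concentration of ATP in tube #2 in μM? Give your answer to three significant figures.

Step 1: 35 μL + 10.6 mL = 10635 μL total → factor 10635/35 = 303.86
Step 2: 85 μL brought to 8.4 mL → factor 8400/85 = 98.824
Dilution factor through tube #2 = 303.86 × 98.824 = 30028
[tube #2] = 8.00 mM / 30028 = 0.0002664 mM = 0.266 μM

0.266 μM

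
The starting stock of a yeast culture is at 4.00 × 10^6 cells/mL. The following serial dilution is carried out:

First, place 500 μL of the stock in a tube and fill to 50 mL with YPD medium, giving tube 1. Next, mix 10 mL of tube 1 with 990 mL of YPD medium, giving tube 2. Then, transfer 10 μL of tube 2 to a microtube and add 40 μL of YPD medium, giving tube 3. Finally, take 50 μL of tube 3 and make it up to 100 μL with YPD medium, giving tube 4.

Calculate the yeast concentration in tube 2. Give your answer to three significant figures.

Step 1: 500 μL brought to 50 mL → factor 50000/500 = 100
Step 2: 10 mL + 990 mL = 1000 mL total → factor 1000/10 = 100
Dilution factor through tube 2 = 100 × 100 = 10000
[tube 2] = 4.00 × 10^6 cells/mL / 10000 = 400 cells/mL

400 cells/mL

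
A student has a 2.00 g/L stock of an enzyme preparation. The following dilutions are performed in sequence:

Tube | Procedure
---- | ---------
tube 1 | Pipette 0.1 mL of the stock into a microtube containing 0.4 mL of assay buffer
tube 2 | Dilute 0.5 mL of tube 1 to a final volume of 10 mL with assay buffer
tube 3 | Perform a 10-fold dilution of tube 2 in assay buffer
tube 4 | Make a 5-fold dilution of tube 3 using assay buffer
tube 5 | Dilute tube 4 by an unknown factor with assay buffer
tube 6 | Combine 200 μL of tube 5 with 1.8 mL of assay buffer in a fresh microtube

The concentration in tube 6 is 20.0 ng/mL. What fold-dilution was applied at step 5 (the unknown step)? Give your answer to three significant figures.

2.00-fold

Step 1: 0.1 mL + 0.4 mL = 0.5 mL total → factor 0.5/0.1 = 5
Step 2: 0.5 mL brought to 10 mL → factor 10/0.5 = 20
Step 3: 10-fold → factor 10
Step 4: 5-fold → factor 5
Step 5: unknown factor x
Step 6: 200 μL + 1.8 mL = 2000 μL total → factor 2000/200 = 10
Product of known-step factors = 50000
Overall factor = 2.00 g/L / (20.0 ng/mL) = 1 × 10^5
x = 1 × 10^5 / 50000 = 2.00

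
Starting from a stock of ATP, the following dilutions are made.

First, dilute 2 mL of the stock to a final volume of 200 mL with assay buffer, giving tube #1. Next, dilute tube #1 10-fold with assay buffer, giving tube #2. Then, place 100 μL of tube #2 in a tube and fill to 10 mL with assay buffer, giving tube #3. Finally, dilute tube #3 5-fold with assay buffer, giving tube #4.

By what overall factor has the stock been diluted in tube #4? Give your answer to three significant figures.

5.00 × 10^5

Step 1: 2 mL brought to 200 mL → factor 200/2 = 100
Step 2: 10-fold → factor 10
Step 3: 100 μL brought to 10 mL → factor 10000/100 = 100
Step 4: 5-fold → factor 5
Overall dilution factor = 100 × 10 × 100 × 5 = 5 × 10^5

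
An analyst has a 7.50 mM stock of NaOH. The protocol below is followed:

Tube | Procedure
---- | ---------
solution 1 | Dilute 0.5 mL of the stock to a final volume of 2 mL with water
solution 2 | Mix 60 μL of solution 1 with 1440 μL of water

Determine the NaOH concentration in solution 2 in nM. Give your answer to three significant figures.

7.50 × 10^4 nM

Step 1: 0.5 mL brought to 2 mL → factor 2/0.5 = 4
Step 2: 60 μL + 1440 μL = 1500 μL total → factor 1500/60 = 25
Overall dilution factor = 4 × 25 = 100
Final = 7.50 mM / 100 = 0.07500 mM = 7.50 × 10^4 nM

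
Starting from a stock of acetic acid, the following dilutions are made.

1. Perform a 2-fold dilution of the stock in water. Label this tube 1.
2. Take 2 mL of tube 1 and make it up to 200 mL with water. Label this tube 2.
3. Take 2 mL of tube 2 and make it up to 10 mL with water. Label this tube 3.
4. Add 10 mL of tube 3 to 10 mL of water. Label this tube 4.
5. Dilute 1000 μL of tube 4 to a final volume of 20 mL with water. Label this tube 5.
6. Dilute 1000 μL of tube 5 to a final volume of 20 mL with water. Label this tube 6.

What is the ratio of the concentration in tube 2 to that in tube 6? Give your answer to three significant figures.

Step 1: 2-fold → factor 2
Step 2: 2 mL brought to 200 mL → factor 200/2 = 100
Step 3: 2 mL brought to 10 mL → factor 10/2 = 5
Step 4: 10 mL + 10 mL = 20 mL total → factor 20/10 = 2
Step 5: 1000 μL brought to 20 mL → factor 20000/1000 = 20
Step 6: 1000 μL brought to 20 mL → factor 20000/1000 = 20
Dilution factor to tube 2 = 200; to tube 6 = 8 × 10^5
[tube 2]/[tube 6] = (factor to tube 6)/(factor to tube 2) = 8 × 10^5/200 = 4.00 × 10^3

4.00 × 10^3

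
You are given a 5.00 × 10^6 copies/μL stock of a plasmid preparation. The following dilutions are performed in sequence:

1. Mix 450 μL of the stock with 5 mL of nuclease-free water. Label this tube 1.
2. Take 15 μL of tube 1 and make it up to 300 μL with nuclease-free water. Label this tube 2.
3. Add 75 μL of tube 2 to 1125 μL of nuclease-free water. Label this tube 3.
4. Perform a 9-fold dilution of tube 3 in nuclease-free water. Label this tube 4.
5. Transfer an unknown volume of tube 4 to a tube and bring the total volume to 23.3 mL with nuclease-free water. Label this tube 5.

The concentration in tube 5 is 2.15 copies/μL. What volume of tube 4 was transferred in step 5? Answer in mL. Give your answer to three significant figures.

0.349 mL

Step 1: 450 μL + 5 mL = 5450 μL total → factor 5450/450 = 12.111
Step 2: 15 μL brought to 300 μL → factor 300/15 = 20
Step 3: 75 μL + 1125 μL = 1200 μL total → factor 1200/75 = 16
Step 4: 9-fold → factor 9
Step 5: v brought to 23.3 mL → factor = 23.3 mL/v
Product of known-step factors = 34880
Overall factor = 5.00 × 10^6 copies/μL / (2.15 copies/μL) = 2.3256 × 10^6
Step-5 factor = 2.3256 × 10^6 / 34880 = 66.674
v = 23.3 mL / 66.674 = 0.349 mL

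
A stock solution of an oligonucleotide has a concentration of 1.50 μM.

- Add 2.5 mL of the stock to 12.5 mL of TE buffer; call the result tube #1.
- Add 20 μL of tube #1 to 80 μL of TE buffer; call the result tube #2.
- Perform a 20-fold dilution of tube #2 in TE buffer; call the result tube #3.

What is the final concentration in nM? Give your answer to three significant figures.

2.50 nM

Step 1: 2.5 mL + 12.5 mL = 15 mL total → factor 15/2.5 = 6
Step 2: 20 μL + 80 μL = 100 μL total → factor 100/20 = 5
Step 3: 20-fold → factor 20
Overall dilution factor = 6 × 5 × 20 = 600
Final = 1.50 μM / 600 = 0.002500 μM = 2.50 nM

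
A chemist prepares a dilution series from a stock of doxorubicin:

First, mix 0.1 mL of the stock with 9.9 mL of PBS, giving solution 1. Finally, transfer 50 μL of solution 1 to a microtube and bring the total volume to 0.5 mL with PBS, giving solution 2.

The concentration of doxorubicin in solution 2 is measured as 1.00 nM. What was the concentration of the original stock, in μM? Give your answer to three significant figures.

1.00 μM

Step 1: 0.1 mL + 9.9 mL = 10 mL total → factor 10/0.1 = 100
Step 2: 50 μL brought to 0.5 mL → factor 500/50 = 10
Overall dilution factor = 100 × 10 = 1000
Stock = 1.00 nM × 1000 = 1000 nM = 1.00 μM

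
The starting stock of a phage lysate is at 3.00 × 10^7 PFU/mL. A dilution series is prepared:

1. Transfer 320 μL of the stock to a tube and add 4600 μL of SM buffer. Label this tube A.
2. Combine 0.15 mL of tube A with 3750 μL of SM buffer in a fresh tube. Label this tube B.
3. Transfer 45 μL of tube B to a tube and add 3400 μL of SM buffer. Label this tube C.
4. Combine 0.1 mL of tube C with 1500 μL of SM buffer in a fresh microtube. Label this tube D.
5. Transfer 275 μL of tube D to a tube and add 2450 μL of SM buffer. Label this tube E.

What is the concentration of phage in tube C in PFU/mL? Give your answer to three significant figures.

980 PFU/mL

Step 1: 320 μL + 4600 μL = 4920 μL total → factor 4920/320 = 15.375
Step 2: 0.15 mL + 3750 μL = 3.9 mL total → factor 3.9/0.15 = 26
Step 3: 45 μL + 3400 μL = 3445 μL total → factor 3445/45 = 76.556
Dilution factor through tube C = 15.375 × 26 × 76.556 = 30603
[tube C] = 3.00 × 10^7 PFU/mL / 30603 = 980 PFU/mL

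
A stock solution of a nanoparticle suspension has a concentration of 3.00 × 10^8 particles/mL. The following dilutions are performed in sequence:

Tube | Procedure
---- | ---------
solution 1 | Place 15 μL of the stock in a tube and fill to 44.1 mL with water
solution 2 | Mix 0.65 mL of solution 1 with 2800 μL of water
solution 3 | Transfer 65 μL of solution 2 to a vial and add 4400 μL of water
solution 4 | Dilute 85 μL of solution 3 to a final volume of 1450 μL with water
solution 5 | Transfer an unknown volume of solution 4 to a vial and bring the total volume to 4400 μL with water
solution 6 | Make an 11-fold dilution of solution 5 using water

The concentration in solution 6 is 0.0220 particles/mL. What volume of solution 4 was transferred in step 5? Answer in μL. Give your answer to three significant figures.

Step 1: 15 μL brought to 44.1 mL → factor 44100/15 = 2940
Step 2: 0.65 mL + 2800 μL = 3.45 mL total → factor 3.45/0.65 = 5.3077
Step 3: 65 μL + 4400 μL = 4465 μL total → factor 4465/65 = 68.692
Step 4: 85 μL brought to 1450 μL → factor 1450/85 = 17.059
Step 5: v brought to 4400 μL → factor = 4400 μL/v
Step 6: 11-fold → factor 11
Product of known-step factors = 2.0114 × 10^8
Overall factor = 3.00 × 10^8 particles/mL / (0.0220 particles/mL) = 1.3636 × 10^10
Step-5 factor = 1.3636 × 10^10 / 2.0114 × 10^8 = 67.795
v = 4400 μL / 67.795 = 64.9 μL

64.9 μL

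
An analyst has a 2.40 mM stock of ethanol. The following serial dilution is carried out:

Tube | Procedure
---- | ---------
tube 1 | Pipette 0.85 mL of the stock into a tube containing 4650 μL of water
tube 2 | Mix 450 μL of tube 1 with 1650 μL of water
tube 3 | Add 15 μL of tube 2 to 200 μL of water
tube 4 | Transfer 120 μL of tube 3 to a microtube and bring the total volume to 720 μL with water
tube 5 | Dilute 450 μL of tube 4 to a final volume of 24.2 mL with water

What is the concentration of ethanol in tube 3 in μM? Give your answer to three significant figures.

5.55 μM

Step 1: 0.85 mL + 4650 μL = 5.5 mL total → factor 5.5/0.85 = 6.4706
Step 2: 450 μL + 1650 μL = 2100 μL total → factor 2100/450 = 4.6667
Step 3: 15 μL + 200 μL = 215 μL total → factor 215/15 = 14.333
Dilution factor through tube 3 = 6.4706 × 4.6667 × 14.333 = 432.81
[tube 3] = 2.40 mM / 432.81 = 0.005545 mM = 5.55 μM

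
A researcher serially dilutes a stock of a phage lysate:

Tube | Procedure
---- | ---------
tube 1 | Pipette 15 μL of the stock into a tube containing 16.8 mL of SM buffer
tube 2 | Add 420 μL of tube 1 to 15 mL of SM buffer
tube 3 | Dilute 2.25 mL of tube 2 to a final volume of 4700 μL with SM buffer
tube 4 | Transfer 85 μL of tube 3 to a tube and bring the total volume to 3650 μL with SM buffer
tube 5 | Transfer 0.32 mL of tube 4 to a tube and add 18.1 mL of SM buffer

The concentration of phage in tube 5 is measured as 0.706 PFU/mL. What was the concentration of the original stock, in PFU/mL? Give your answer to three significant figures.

Step 1: 15 μL + 16.8 mL = 16815 μL total → factor 16815/15 = 1121
Step 2: 420 μL + 15 mL = 15420 μL total → factor 15420/420 = 36.714
Step 3: 2.25 mL brought to 4700 μL → factor 4.7/2.25 = 2.0889
Step 4: 85 μL brought to 3650 μL → factor 3650/85 = 42.941
Step 5: 0.32 mL + 18.1 mL = 18.42 mL total → factor 18.42/0.32 = 57.562
Overall dilution factor = 1121 × 36.714 × 2.0889 × 42.941 × 57.562 = 2.1251 × 10^8
Stock = 0.706 PFU/mL × 2.1251 × 10^8 = 1.50 × 10^8 PFU/mL

1.50 × 10^8 PFU/mL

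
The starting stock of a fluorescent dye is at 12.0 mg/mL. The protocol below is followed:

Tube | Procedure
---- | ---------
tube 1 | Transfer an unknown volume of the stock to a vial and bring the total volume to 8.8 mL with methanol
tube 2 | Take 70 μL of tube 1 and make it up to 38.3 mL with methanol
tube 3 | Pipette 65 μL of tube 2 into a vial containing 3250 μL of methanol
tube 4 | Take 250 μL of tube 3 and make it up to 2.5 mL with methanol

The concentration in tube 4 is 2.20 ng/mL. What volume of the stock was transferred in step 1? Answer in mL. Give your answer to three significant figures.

Step 1: v brought to 8.8 mL → factor = 8.8 mL/v
Step 2: 70 μL brought to 38.3 mL → factor 38300/70 = 547.14
Step 3: 65 μL + 3250 μL = 3315 μL total → factor 3315/65 = 51
Step 4: 250 μL brought to 2.5 mL → factor 2500/250 = 10
Product of known-step factors = 2.7904 × 10^5
Overall factor = 12.0 mg/mL / (2.20 ng/mL) = 5.4545 × 10^6
Step-1 factor = 5.4545 × 10^6 / 2.7904 × 10^5 = 19.547
v = 8.8 mL / 19.547 = 0.450 mL

0.450 mL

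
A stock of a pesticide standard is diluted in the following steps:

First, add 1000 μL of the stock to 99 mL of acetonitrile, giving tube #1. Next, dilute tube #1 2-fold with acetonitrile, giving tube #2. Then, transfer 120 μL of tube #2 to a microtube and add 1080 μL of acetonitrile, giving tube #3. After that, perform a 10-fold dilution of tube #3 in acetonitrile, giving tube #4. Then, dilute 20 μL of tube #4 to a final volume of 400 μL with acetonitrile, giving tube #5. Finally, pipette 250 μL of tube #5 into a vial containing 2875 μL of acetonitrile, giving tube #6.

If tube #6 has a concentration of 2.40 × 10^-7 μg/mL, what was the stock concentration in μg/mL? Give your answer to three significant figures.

Step 1: 1000 μL + 99 mL = 1 × 10^5 μL total → factor 1 × 10^5/1000 = 100
Step 2: 2-fold → factor 2
Step 3: 120 μL + 1080 μL = 1200 μL total → factor 1200/120 = 10
Step 4: 10-fold → factor 10
Step 5: 20 μL brought to 400 μL → factor 400/20 = 20
Step 6: 250 μL + 2875 μL = 3125 μL total → factor 3125/250 = 12.5
Overall dilution factor = 100 × 2 × 10 × 10 × 20 × 12.5 = 5 × 10^6
Stock = 2.40 × 10^-7 μg/mL × 5 × 10^6 = 1.20 μg/mL

1.20 μg/mL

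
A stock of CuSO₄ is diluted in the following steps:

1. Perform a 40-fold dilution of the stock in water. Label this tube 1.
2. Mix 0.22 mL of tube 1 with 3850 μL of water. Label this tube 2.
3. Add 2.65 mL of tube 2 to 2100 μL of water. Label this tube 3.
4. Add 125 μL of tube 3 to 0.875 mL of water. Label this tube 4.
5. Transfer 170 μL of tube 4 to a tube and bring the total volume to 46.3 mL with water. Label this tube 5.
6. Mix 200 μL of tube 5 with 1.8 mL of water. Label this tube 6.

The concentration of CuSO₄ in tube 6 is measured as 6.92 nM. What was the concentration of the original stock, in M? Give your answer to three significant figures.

Step 1: 40-fold → factor 40
Step 2: 0.22 mL + 3850 μL = 4.07 mL total → factor 4.07/0.22 = 18.5
Step 3: 2.65 mL + 2100 μL = 4.75 mL total → factor 4.75/2.65 = 1.7925
Step 4: 125 μL + 0.875 mL = 1000 μL total → factor 1000/125 = 8
Step 5: 170 μL brought to 46.3 mL → factor 46300/170 = 272.35
Step 6: 200 μL + 1.8 mL = 2000 μL total → factor 2000/200 = 10
Overall dilution factor = 40 × 18.5 × 1.7925 × 8 × 272.35 × 10 = 2.89 × 10^7
Stock = 6.92 nM × 2.89 × 10^7 = 2.000 × 10^8 nM = 0.200 M

0.200 M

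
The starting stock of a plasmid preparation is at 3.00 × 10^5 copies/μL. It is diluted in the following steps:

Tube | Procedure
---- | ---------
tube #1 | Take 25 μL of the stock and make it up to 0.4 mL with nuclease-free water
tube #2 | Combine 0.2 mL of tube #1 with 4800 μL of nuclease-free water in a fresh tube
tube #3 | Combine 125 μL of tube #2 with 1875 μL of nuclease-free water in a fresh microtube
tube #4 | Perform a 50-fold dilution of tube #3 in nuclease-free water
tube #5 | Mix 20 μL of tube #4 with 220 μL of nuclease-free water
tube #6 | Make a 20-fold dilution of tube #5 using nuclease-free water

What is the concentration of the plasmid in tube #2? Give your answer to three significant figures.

750 copies/μL

Step 1: 25 μL brought to 0.4 mL → factor 400/25 = 16
Step 2: 0.2 mL + 4800 μL = 5 mL total → factor 5/0.2 = 25
Dilution factor through tube #2 = 16 × 25 = 400
[tube #2] = 3.00 × 10^5 copies/μL / 400 = 750 copies/μL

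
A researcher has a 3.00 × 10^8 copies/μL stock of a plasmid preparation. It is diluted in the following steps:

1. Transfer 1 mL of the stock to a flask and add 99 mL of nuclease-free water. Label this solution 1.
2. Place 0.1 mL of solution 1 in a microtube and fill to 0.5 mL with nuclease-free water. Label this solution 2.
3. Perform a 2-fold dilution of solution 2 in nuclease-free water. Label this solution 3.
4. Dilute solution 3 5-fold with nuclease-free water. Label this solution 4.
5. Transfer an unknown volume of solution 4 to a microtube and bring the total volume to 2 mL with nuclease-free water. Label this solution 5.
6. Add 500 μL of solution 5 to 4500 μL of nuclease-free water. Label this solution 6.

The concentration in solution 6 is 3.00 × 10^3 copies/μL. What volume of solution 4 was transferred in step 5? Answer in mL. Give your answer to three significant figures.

Step 1: 1 mL + 99 mL = 100 mL total → factor 100/1 = 100
Step 2: 0.1 mL brought to 0.5 mL → factor 0.5/0.1 = 5
Step 3: 2-fold → factor 2
Step 4: 5-fold → factor 5
Step 5: v brought to 2 mL → factor = 2 mL/v
Step 6: 500 μL + 4500 μL = 5000 μL total → factor 5000/500 = 10
Product of known-step factors = 50000
Overall factor = 3.00 × 10^8 copies/μL / (3.00 × 10^3 copies/μL) = 1 × 10^5
Step-5 factor = 1 × 10^5 / 50000 = 2
v = 2 mL / 2 = 1.00 mL

1.00 mL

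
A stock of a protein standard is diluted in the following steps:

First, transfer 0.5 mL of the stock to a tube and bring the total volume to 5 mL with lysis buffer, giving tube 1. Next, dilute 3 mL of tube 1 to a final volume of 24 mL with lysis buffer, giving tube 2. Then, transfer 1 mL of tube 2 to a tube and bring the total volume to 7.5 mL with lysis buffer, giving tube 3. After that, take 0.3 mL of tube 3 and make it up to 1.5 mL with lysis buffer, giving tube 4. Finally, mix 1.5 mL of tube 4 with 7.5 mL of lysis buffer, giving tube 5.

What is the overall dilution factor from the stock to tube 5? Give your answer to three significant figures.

Step 1: 0.5 mL brought to 5 mL → factor 5/0.5 = 10
Step 2: 3 mL brought to 24 mL → factor 24/3 = 8
Step 3: 1 mL brought to 7.5 mL → factor 7.5/1 = 7.5
Step 4: 0.3 mL brought to 1.5 mL → factor 1.5/0.3 = 5
Step 5: 1.5 mL + 7.5 mL = 9 mL total → factor 9/1.5 = 6
Overall dilution factor = 10 × 8 × 7.5 × 5 × 6 = 18000

1.80 × 10^4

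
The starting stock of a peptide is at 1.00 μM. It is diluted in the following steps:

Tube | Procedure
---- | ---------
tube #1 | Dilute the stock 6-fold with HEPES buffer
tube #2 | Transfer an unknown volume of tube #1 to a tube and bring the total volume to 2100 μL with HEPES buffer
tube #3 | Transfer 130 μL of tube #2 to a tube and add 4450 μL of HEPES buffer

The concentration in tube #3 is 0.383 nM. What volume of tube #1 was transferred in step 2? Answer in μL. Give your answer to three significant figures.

Step 1: 6-fold → factor 6
Step 2: v brought to 2100 μL → factor = 2100 μL/v
Step 3: 130 μL + 4450 μL = 4580 μL total → factor 4580/130 = 35.231
Product of known-step factors = 211.38
Overall factor = 1.00 μM / (0.383 nM) = 2611
Step-2 factor = 2611 / 211.38 = 12.352
v = 2100 μL / 12.352 = 170 μL

170 μL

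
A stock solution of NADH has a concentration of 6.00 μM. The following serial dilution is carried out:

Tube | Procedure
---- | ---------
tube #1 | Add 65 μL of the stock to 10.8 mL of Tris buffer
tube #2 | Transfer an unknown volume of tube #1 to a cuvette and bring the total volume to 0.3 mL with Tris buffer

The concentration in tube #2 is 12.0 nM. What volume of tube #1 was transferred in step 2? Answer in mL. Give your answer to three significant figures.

0.100 mL

Step 1: 65 μL + 10.8 mL = 10865 μL total → factor 10865/65 = 167.15
Step 2: v brought to 0.3 mL → factor = 0.3 mL/v
Product of known-step factors = 167.15
Overall factor = 6.00 μM / (12.0 nM) = 500
Step-2 factor = 500 / 167.15 = 2.9913
v = 0.3 mL / 2.9913 = 0.100 mL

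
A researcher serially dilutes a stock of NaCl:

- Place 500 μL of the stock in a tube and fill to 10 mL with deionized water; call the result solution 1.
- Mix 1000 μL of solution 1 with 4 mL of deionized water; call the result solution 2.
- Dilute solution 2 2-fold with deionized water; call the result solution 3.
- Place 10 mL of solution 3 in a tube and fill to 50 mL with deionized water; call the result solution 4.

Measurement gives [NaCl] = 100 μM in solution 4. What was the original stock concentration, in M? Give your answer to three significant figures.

Step 1: 500 μL brought to 10 mL → factor 10000/500 = 20
Step 2: 1000 μL + 4 mL = 5000 μL total → factor 5000/1000 = 5
Step 3: 2-fold → factor 2
Step 4: 10 mL brought to 50 mL → factor 50/10 = 5
Overall dilution factor = 20 × 5 × 2 × 5 = 1000
Stock = 100 μM × 1000 = 1.000 × 10^5 μM = 0.100 M

0.100 M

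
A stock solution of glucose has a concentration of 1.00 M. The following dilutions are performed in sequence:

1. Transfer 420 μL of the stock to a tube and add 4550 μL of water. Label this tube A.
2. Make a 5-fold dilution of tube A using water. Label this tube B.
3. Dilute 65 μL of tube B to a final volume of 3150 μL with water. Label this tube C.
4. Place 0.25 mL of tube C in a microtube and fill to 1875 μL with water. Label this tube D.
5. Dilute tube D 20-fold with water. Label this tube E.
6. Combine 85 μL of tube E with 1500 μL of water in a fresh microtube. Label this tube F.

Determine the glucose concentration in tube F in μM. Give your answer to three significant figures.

Step 1: 420 μL + 4550 μL = 4970 μL total → factor 4970/420 = 11.833
Step 2: 5-fold → factor 5
Step 3: 65 μL brought to 3150 μL → factor 3150/65 = 48.462
Step 4: 0.25 mL brought to 1875 μL → factor 1.875/0.25 = 7.5
Step 5: 20-fold → factor 20
Step 6: 85 μL + 1500 μL = 1585 μL total → factor 1585/85 = 18.647
Overall dilution factor = 11.833 × 5 × 48.462 × 7.5 × 20 × 18.647 = 8.02 × 10^6
Final = 1.00 M / 8.02 × 10^6 = 1.247 × 10^-7 M = 0.125 μM

0.125 μM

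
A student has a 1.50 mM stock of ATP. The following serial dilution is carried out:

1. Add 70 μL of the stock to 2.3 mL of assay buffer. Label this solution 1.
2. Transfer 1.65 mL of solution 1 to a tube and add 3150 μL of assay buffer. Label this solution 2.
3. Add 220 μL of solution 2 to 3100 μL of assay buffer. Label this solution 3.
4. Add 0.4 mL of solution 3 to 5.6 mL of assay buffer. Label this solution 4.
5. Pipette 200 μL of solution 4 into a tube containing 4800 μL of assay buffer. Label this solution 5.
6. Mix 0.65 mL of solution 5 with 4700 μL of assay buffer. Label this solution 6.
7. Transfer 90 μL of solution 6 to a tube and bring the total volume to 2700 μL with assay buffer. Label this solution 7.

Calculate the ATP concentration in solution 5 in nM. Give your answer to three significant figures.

2.69 nM

Step 1: 70 μL + 2.3 mL = 2370 μL total → factor 2370/70 = 33.857
Step 2: 1.65 mL + 3150 μL = 4.8 mL total → factor 4.8/1.65 = 2.9091
Step 3: 220 μL + 3100 μL = 3320 μL total → factor 3320/220 = 15.091
Step 4: 0.4 mL + 5.6 mL = 6 mL total → factor 6/0.4 = 15
Step 5: 200 μL + 4800 μL = 5000 μL total → factor 5000/200 = 25
Dilution factor through solution 5 = 33.857 × 2.9091 × 15.091 × 15 × 25 = 5.5738 × 10^5
[solution 5] = 1.50 mM / 5.5738 × 10^5 = 2.691 × 10^-6 mM = 2.69 nM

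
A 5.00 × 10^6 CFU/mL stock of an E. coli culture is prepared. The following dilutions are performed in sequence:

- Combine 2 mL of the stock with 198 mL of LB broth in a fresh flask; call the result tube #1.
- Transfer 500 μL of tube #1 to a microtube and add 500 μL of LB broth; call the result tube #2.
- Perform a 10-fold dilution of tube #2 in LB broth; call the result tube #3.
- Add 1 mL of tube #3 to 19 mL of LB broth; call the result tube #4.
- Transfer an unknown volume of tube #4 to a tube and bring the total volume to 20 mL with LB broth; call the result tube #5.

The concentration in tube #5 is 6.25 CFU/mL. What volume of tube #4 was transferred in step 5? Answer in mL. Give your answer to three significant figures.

1.00 mL

Step 1: 2 mL + 198 mL = 200 mL total → factor 200/2 = 100
Step 2: 500 μL + 500 μL = 1000 μL total → factor 1000/500 = 2
Step 3: 10-fold → factor 10
Step 4: 1 mL + 19 mL = 20 mL total → factor 20/1 = 20
Step 5: v brought to 20 mL → factor = 20 mL/v
Product of known-step factors = 40000
Overall factor = 5.00 × 10^6 CFU/mL / (6.25 CFU/mL) = 8 × 10^5
Step-5 factor = 8 × 10^5 / 40000 = 20
v = 20 mL / 20 = 1.00 mL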